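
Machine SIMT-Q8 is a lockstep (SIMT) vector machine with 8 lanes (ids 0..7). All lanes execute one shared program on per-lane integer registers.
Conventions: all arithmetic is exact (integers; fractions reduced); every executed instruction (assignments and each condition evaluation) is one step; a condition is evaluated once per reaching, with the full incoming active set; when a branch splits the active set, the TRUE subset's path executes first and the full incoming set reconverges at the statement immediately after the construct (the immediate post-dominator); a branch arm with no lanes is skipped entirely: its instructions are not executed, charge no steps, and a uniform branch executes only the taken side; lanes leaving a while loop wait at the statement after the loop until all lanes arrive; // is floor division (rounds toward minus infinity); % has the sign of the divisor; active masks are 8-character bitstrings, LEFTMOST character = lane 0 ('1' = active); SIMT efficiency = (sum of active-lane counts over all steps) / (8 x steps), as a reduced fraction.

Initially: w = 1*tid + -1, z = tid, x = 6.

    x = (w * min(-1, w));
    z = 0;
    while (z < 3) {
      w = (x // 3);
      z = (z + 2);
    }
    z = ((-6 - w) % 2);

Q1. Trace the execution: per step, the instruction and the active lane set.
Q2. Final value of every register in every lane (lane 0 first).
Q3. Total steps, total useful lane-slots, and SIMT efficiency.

step 0: x <- (w * min(-1, w))        11111111
step 1: z <- 0                       11111111
step 2: eval (z < 3)                 11111111
step 3: w <- (x // 3)                11111111
step 4: z <- (z + 2)                 11111111
step 5: eval (z < 3)                 11111111
step 6: w <- (x // 3)                11111111
step 7: z <- (z + 2)                 11111111
step 8: eval (z < 3)                 11111111
step 9: z <- ((-6 - w) % 2)          11111111

Answer: 10 steps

w: 0,0,-1,-1,-1,-2,-2,-2
z: 0,0,1,1,1,0,0,0
x: 1,0,-1,-2,-3,-4,-5,-6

steps = 10; useful = 80; efficiency = 80/80 = 1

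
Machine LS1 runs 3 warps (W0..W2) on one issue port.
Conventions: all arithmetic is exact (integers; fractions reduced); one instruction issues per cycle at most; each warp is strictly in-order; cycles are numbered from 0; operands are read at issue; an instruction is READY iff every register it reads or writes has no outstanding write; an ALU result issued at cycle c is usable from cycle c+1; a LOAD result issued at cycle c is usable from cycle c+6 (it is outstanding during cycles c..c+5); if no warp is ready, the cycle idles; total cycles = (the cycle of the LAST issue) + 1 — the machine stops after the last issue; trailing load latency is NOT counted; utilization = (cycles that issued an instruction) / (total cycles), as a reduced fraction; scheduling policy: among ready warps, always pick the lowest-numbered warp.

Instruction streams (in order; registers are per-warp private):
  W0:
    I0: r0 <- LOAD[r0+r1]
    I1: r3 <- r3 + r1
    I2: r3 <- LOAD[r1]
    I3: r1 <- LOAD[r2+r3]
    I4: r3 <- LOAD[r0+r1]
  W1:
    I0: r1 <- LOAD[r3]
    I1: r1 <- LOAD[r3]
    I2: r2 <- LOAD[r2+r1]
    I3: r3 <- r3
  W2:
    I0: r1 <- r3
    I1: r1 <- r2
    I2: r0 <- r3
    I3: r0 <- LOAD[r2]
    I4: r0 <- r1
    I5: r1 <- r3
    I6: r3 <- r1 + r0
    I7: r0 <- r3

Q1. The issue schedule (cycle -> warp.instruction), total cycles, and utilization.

cycle 0: W0.I0
cycle 1: W0.I1
cycle 2: W0.I2
cycle 3: W1.I0
cycle 4: W2.I0
cycle 5: W2.I1
cycle 6: W2.I2
cycle 7: W2.I3
cycle 8: W0.I3
cycle 9: W1.I1
cycle 10: idle
cycle 11: idle
cycle 12: idle
cycle 13: W2.I4
cycle 14: W0.I4
cycle 15: W1.I2
cycle 16: W1.I3
cycle 17: W2.I5
cycle 18: W2.I6
cycle 19: W2.I7

Answer: 20 cycles, utilization 17/20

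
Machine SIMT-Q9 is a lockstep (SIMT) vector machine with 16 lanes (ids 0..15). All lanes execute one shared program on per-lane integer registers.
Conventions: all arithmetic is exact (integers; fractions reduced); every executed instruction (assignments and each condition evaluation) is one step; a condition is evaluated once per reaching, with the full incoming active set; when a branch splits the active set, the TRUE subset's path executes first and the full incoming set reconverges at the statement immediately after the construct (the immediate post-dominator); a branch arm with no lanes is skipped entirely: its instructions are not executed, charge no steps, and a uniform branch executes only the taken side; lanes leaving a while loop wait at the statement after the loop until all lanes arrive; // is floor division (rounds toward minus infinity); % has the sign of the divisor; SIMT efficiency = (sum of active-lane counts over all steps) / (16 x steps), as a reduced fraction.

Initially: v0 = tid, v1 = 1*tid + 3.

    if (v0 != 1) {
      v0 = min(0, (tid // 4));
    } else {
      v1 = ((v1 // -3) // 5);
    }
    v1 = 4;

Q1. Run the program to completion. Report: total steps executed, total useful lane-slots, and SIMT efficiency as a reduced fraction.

Answer: 4 steps, 48 useful, 3/4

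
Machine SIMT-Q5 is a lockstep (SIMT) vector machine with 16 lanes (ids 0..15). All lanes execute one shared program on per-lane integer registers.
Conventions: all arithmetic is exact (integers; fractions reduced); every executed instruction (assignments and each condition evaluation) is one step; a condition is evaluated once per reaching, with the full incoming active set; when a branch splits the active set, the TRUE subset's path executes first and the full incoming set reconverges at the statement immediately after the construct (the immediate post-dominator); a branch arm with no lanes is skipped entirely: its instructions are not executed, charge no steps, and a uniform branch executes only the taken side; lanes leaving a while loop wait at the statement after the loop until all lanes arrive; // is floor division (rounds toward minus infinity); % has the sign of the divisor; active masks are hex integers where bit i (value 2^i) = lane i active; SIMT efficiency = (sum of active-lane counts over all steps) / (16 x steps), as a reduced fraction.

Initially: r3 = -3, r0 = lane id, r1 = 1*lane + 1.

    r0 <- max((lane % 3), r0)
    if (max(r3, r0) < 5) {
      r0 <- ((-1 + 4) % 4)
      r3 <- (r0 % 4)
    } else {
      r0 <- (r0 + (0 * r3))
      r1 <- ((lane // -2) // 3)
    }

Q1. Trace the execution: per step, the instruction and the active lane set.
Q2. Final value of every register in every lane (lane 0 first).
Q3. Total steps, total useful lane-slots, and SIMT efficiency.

step 0: r0 <- max((lane % 3), r0)    0xffff
step 1: eval (max(r3, r0) < 5)       0xffff
step 2: r0 <- ((-1 + 4) % 4)         0x001f
step 3: r3 <- (r0 % 4)               0x001f
step 4: r0 <- (r0 + (0 * r3))        0xffe0
step 5: r1 <- ((lane // -2) // 3)    0xffe0

Answer: 6 steps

r3: 3,3,3,3,3,-3,-3,-3,-3,-3,-3,-3,-3,-3,-3,-3
r0: 3,3,3,3,3,5,6,7,8,9,10,11,12,13,14,15
r1: 1,2,3,4,5,-1,-1,-2,-2,-2,-2,-2,-2,-3,-3,-3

steps = 6; useful = 64; efficiency = 64/96 = 2/3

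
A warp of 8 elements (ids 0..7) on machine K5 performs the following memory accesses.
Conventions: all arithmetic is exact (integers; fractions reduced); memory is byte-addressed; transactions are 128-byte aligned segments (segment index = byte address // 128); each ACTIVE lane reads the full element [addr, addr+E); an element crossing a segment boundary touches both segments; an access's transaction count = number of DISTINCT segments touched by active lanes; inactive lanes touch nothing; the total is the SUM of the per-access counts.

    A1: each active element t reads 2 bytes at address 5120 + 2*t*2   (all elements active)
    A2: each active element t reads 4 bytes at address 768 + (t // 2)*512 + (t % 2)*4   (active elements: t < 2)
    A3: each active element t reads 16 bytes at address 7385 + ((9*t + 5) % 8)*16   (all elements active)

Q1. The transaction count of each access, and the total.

A1: 1 transaction
A2: 1 transaction
A3: 2 transactions

Answer: 1,1,2; total 4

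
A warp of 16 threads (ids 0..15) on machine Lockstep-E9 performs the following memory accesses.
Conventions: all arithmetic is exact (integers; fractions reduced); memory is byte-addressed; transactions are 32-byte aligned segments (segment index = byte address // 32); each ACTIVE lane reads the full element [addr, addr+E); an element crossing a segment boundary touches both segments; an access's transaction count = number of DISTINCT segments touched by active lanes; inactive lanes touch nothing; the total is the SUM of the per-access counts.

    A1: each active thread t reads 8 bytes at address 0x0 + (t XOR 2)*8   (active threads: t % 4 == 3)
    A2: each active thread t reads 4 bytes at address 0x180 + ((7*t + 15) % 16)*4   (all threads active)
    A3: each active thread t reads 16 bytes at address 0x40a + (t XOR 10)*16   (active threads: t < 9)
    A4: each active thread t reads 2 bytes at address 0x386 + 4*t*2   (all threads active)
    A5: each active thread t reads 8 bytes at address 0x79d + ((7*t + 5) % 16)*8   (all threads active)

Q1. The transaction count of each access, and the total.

A1: 4 transactions
A2: 2 transactions
A3: 6 transactions
A4: 4 transactions
A5: 5 transactions

Answer: 4,2,6,4,5; total 21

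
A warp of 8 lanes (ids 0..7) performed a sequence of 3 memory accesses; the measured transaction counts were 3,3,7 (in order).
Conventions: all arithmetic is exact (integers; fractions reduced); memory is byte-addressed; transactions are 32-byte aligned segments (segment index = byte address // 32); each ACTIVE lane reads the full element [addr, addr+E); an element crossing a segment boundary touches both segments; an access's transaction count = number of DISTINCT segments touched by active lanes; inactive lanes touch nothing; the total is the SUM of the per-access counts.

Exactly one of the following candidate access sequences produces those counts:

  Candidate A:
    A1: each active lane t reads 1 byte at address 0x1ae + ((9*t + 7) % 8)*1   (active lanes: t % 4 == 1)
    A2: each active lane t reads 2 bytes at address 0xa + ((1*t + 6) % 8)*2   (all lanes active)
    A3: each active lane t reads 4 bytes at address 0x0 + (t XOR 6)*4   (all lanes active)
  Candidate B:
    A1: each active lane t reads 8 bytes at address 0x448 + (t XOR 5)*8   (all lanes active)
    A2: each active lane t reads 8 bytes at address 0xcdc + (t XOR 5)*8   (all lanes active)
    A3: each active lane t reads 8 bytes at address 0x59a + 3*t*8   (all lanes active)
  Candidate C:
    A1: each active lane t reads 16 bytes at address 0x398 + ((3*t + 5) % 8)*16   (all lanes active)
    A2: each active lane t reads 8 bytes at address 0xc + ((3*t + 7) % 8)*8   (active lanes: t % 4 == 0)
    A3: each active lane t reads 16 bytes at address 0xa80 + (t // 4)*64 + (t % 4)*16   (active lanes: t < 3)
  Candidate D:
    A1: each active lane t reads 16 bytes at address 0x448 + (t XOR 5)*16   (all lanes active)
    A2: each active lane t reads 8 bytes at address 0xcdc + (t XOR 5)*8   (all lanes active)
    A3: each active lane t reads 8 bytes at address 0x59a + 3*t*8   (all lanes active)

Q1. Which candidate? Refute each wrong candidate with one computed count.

A: A1 gives 1 transaction, not 3
C: A1 gives 5 transactions, not 3
D: A1 gives 5 transactions, not 3
B: all counts match (3,3,7)

Answer: B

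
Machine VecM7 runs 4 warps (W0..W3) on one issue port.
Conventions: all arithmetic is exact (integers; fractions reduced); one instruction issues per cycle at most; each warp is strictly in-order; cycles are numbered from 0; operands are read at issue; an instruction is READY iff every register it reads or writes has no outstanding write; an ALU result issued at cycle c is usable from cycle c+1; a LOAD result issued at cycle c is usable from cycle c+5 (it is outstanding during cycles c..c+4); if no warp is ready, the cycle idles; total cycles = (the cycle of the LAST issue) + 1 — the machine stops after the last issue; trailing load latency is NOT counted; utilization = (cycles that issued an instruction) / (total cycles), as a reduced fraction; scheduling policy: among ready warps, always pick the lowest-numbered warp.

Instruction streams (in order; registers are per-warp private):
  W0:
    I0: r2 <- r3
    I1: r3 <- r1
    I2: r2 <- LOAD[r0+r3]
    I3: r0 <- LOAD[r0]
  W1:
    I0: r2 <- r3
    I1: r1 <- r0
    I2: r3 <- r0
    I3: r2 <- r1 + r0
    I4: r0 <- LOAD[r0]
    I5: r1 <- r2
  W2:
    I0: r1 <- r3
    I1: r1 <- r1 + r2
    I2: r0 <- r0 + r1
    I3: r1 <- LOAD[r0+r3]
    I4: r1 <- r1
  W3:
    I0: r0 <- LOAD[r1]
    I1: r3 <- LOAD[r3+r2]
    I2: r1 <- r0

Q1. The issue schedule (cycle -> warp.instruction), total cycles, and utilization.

cycle 0: W0.I0
cycle 1: W0.I1
cycle 2: W0.I2
cycle 3: W0.I3
cycle 4: W1.I0
cycle 5: W1.I1
cycle 6: W1.I2
cycle 7: W1.I3
cycle 8: W1.I4
cycle 9: W1.I5
cycle 10: W2.I0
cycle 11: W2.I1
cycle 12: W2.I2
cycle 13: W2.I3
cycle 14: W3.I0
cycle 15: W3.I1
cycle 16: idle
cycle 17: idle
cycle 18: W2.I4
cycle 19: W3.I2

Answer: 20 cycles, utilization 9/10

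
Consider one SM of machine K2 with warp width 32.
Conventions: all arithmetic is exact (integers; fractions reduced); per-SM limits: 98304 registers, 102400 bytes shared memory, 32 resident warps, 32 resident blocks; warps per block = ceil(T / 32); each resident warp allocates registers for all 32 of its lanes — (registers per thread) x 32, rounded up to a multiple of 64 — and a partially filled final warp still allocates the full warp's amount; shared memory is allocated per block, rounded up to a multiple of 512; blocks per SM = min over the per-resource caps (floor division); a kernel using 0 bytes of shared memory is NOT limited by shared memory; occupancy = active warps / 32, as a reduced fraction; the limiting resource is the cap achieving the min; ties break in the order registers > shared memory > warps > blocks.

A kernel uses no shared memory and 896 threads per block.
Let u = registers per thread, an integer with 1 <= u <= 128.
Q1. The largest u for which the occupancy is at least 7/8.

Answer: u = 108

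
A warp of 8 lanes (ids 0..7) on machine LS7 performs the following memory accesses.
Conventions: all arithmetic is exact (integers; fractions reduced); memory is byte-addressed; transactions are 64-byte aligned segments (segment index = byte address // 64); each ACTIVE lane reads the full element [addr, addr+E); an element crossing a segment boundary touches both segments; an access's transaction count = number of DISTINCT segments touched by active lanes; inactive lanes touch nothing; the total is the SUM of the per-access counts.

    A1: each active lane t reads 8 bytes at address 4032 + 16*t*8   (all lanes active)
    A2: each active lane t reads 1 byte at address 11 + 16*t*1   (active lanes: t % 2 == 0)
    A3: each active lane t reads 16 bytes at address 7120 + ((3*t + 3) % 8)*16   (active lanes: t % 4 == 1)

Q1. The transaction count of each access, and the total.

A1: 8 transactions
A2: 2 transactions
A3: 2 transactions

Answer: 8,2,2; total 12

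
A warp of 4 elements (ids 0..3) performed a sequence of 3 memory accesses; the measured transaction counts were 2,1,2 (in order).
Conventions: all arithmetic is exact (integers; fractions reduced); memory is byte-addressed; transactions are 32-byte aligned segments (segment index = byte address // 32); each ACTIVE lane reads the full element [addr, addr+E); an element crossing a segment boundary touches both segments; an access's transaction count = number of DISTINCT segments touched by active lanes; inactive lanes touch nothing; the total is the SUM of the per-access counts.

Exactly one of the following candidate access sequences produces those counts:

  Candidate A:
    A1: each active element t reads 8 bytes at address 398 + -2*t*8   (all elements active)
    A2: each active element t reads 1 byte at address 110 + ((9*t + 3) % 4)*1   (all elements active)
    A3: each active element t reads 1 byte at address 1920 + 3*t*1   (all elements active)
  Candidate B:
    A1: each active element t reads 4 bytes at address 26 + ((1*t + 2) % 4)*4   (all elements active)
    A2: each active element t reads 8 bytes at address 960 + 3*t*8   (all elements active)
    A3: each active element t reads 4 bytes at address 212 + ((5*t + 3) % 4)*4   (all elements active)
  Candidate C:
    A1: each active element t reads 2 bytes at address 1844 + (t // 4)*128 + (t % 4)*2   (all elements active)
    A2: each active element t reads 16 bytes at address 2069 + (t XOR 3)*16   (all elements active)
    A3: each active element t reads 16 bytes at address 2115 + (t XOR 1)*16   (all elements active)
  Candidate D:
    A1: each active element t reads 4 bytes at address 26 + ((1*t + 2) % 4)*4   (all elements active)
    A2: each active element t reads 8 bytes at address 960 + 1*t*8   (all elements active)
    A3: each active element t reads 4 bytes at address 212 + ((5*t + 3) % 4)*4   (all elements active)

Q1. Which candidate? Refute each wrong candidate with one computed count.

A: A1 gives 3 transactions, not 2
B: A2 gives 3 transactions, not 1
C: A1 gives 1 transaction, not 2
D: all counts match (2,1,2)

Answer: D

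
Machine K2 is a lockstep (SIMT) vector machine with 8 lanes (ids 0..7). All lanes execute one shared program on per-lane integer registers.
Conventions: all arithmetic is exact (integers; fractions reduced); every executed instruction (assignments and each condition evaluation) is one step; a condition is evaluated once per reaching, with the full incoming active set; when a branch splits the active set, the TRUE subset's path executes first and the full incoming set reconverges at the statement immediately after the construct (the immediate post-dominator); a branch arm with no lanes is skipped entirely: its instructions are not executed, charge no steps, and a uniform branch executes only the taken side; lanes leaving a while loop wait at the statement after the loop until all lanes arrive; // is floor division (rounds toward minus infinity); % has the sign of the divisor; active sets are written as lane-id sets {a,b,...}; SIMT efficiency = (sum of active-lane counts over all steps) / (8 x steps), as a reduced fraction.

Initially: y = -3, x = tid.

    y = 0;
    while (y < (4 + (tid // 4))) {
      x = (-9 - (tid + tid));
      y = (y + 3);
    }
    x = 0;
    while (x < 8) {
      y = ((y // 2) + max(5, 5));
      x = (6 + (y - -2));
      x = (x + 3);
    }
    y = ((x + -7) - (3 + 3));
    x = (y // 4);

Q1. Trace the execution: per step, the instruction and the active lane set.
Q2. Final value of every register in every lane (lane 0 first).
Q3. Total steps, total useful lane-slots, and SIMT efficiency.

step 0: y <- 0                       {0,1,2,3,4,5,6,7}
step 1: eval (y < (4 + (tid // 4)))  {0,1,2,3,4,5,6,7}
step 2: x <- (-9 - (tid + tid))      {0,1,2,3,4,5,6,7}
step 3: y <- (y + 3)                 {0,1,2,3,4,5,6,7}
step 4: eval (y < (4 + (tid // 4)))  {0,1,2,3,4,5,6,7}
step 5: x <- (-9 - (tid + tid))      {0,1,2,3,4,5,6,7}
step 6: y <- (y + 3)                 {0,1,2,3,4,5,6,7}
step 7: eval (y < (4 + (tid // 4)))  {0,1,2,3,4,5,6,7}
step 8: x <- 0                       {0,1,2,3,4,5,6,7}
step 9: eval (x < 8)                 {0,1,2,3,4,5,6,7}
step 10: y <- ((y // 2) + max(5, 5))  {0,1,2,3,4,5,6,7}
step 11: x <- (6 + (y - -2))          {0,1,2,3,4,5,6,7}
step 12: x <- (x + 3)                 {0,1,2,3,4,5,6,7}
step 13: eval (x < 8)                 {0,1,2,3,4,5,6,7}
step 14: y <- ((x + -7) - (3 + 3))    {0,1,2,3,4,5,6,7}
step 15: x <- (y // 4)                {0,1,2,3,4,5,6,7}

Answer: 16 steps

y: 6,6,6,6,6,6,6,6
x: 1,1,1,1,1,1,1,1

steps = 16; useful = 128; efficiency = 128/128 = 1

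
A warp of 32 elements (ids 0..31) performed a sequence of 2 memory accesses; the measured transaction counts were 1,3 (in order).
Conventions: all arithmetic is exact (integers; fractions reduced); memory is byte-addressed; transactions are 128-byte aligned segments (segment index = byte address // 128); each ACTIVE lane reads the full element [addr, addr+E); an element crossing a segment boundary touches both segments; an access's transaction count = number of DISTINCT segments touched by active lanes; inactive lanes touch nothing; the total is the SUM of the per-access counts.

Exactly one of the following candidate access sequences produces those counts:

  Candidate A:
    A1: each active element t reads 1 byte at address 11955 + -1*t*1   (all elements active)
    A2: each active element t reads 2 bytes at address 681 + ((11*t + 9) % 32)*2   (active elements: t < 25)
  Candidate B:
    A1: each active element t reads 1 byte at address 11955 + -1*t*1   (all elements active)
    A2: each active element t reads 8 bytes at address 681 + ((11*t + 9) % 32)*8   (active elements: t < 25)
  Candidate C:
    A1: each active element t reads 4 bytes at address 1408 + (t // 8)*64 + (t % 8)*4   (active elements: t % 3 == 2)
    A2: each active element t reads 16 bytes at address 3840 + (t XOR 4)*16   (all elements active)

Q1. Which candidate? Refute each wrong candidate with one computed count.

A: A2 gives 1 transaction, not 3
C: A1 gives 2 transactions, not 1
B: all counts match (1,3)

Answer: B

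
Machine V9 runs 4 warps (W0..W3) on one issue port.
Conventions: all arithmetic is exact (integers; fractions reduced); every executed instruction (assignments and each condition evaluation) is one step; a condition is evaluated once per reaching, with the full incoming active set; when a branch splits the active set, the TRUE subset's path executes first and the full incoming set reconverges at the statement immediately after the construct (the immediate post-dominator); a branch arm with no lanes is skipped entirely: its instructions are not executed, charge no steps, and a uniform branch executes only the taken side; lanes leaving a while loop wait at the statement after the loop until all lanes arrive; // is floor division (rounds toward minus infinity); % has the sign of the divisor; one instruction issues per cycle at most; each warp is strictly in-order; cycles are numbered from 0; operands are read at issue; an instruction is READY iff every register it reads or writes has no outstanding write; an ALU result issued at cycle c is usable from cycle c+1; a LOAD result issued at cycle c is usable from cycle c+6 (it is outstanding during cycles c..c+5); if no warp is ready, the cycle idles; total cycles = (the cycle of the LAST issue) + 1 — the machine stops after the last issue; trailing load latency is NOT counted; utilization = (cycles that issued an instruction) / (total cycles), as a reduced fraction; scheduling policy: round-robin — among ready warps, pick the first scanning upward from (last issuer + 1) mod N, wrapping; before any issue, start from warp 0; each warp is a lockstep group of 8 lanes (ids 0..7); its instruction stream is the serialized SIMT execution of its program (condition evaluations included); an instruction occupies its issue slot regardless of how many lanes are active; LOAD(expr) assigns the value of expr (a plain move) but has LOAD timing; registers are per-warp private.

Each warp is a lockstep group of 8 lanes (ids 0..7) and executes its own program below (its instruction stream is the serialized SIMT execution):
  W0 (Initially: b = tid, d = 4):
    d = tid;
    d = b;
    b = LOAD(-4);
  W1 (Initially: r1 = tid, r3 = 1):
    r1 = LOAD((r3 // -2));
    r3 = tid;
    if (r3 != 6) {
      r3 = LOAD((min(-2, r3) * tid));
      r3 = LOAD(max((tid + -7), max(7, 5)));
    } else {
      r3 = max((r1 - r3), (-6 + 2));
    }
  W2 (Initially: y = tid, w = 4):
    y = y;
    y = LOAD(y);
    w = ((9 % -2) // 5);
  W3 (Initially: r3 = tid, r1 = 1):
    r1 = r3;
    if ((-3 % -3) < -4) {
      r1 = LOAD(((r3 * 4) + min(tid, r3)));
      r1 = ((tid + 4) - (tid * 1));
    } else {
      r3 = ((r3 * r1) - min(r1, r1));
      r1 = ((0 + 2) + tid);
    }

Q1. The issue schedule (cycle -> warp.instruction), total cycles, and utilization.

cycle 0: W0.I0
cycle 1: W1.I0
cycle 2: W2.I0
cycle 3: W3.I0
cycle 4: W0.I1
cycle 5: W1.I1
cycle 6: W2.I1
cycle 7: W3.I1
cycle 8: W0.I2
cycle 9: W1.I2
cycle 10: W2.I2
cycle 11: W3.I2
cycle 12: W1.I3
cycle 13: W3.I3
cycle 14: idle
cycle 15: idle
cycle 16: idle
cycle 17: idle
cycle 18: W1.I4
cycle 19: idle
cycle 20: idle
cycle 21: idle
cycle 22: idle
cycle 23: idle
cycle 24: W1.I5

Answer: 25 cycles, utilization 16/25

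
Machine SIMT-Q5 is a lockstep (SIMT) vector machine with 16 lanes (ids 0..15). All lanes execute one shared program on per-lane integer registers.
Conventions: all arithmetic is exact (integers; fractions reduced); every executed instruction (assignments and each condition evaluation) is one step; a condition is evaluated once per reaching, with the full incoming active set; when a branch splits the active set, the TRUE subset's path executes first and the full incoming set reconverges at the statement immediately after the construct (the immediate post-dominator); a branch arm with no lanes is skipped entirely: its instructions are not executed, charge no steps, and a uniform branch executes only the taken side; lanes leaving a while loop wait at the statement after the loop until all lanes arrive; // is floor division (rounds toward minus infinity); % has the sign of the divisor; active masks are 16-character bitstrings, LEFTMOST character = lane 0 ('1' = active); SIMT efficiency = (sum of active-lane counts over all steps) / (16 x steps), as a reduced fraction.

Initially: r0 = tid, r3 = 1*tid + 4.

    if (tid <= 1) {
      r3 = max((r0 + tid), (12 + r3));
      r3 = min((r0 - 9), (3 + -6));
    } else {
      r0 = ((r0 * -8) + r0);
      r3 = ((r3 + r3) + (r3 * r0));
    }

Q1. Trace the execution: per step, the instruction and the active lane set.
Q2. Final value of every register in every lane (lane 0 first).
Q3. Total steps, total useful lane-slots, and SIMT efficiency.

step 0: eval (tid <= 1)              1111111111111111
step 1: r3 <- max((r0 + tid), (12 + r3)) 1100000000000000
step 2: r3 <- min((r0 - 9), (3 + -6)) 1100000000000000
step 3: r0 <- ((r0 * -8) + r0)       0011111111111111
step 4: r3 <- ((r3 + r3) + (r3 * r0)) 0011111111111111

Answer: 5 steps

r0: 0,1,-14,-21,-28,-35,-42,-49,-56,-63,-70,-77,-84,-91,-98,-105
r3: -9,-8,-72,-133,-208,-297,-400,-517,-648,-793,-952,-1125,-1312,-1513,-1728,-1957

steps = 5; useful = 48; efficiency = 48/80 = 3/5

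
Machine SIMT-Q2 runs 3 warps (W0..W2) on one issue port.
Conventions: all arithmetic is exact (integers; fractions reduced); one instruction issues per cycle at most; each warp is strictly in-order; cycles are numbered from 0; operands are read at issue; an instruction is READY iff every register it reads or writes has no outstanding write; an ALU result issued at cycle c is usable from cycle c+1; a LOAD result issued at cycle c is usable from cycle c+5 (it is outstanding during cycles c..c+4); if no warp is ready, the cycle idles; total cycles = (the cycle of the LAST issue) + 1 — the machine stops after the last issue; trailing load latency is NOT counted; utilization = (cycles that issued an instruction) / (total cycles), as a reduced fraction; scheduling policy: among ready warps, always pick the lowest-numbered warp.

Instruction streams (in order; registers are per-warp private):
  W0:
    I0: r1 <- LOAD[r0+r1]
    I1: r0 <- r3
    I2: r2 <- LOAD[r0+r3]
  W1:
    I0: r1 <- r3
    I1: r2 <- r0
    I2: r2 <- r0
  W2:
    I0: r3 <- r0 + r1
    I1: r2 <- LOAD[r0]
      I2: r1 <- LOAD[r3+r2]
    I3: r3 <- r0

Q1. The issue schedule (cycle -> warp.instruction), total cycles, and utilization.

cycle 0: W0.I0
cycle 1: W0.I1
cycle 2: W0.I2
cycle 3: W1.I0
cycle 4: W1.I1
cycle 5: W1.I2
cycle 6: W2.I0
cycle 7: W2.I1
cycle 8: idle
cycle 9: idle
cycle 10: idle
cycle 11: idle
cycle 12: W2.I2
cycle 13: W2.I3

Answer: 14 cycles, utilization 5/7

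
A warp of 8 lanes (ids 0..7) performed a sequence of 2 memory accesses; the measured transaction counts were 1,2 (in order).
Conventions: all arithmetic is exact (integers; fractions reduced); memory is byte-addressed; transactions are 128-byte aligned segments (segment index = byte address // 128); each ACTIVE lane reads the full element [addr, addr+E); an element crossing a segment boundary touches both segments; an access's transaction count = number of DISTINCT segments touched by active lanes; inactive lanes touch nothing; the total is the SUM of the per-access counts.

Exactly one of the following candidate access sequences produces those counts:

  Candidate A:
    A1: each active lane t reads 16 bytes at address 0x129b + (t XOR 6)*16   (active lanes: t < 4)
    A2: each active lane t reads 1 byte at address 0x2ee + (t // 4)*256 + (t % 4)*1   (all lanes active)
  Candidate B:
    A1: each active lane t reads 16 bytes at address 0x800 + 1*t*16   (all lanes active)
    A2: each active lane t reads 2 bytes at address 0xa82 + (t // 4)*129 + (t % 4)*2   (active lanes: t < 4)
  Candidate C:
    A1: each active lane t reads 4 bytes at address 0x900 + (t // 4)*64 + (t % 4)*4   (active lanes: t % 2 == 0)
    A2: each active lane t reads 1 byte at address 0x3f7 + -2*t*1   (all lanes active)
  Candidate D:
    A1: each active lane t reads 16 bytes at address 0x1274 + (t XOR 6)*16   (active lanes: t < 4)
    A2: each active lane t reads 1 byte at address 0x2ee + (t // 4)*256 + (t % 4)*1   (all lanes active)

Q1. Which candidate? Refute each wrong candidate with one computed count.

A: A1 gives 2 transactions, not 1
B: A2 gives 1 transaction, not 2
C: A2 gives 1 transaction, not 2
D: all counts match (1,2)

Answer: D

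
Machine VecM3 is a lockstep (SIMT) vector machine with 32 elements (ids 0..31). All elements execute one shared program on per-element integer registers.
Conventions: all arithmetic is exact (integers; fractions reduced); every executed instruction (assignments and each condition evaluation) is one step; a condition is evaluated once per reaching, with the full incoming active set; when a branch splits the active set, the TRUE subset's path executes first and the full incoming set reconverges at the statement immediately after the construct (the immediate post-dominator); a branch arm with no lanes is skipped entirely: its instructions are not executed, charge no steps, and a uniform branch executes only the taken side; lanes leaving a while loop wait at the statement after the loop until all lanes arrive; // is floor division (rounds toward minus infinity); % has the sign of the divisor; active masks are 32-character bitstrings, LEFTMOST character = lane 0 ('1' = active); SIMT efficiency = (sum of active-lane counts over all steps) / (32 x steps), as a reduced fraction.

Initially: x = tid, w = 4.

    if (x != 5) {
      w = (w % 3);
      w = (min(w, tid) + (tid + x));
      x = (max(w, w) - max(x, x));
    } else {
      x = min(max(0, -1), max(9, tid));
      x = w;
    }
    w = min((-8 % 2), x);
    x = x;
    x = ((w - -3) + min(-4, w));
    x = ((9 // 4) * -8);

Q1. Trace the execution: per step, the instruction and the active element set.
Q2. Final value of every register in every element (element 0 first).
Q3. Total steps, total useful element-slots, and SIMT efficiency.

step 0: eval (x != 5)                11111111111111111111111111111111
step 1: w <- (w % 3)                 11111011111111111111111111111111
step 2: w <- (min(w, tid) + (tid + x)) 11111011111111111111111111111111
step 3: x <- (max(w, w) - max(x, x)) 11111011111111111111111111111111
step 4: x <- min(max(0, -1), max(9, tid)) 00000100000000000000000000000000
step 5: x <- w                       00000100000000000000000000000000
step 6: w <- min((-8 % 2), x)        11111111111111111111111111111111
step 7: x <- x                       11111111111111111111111111111111
step 8: x <- ((w - -3) + min(-4, w)) 11111111111111111111111111111111
step 9: x <- ((9 // 4) * -8)         11111111111111111111111111111111

Answer: 10 steps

x: -16,-16,-16,-16,-16,-16,-16,-16,-16,-16,-16,-16,-16,-16,-16,-16,-16,-16,-16,-16,-16,-16,-16,-16,-16,-16,-16,-16,-16,-16,-16,-16
w: 0,0,0,0,0,0,0,0,0,0,0,0,0,0,0,0,0,0,0,0,0,0,0,0,0,0,0,0,0,0,0,0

steps = 10; useful = 255; efficiency = 255/320 = 51/64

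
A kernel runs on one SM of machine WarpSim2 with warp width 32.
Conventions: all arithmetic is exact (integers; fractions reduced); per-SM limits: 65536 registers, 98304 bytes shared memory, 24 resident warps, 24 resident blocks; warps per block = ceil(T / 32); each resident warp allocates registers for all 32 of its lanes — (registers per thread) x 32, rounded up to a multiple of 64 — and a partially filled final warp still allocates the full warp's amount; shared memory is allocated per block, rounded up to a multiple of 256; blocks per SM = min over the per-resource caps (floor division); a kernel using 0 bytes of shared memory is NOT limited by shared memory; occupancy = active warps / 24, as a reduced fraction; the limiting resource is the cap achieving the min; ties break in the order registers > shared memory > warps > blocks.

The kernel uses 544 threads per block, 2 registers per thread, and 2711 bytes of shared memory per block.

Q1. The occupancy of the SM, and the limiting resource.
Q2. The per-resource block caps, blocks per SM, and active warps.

Answer: occupancy 17/24, limited by warps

registers: 60 blocks
shared memory: 34 blocks
warps: 1 block
blocks: 24 blocks

Answer: 1 block, 17 active warps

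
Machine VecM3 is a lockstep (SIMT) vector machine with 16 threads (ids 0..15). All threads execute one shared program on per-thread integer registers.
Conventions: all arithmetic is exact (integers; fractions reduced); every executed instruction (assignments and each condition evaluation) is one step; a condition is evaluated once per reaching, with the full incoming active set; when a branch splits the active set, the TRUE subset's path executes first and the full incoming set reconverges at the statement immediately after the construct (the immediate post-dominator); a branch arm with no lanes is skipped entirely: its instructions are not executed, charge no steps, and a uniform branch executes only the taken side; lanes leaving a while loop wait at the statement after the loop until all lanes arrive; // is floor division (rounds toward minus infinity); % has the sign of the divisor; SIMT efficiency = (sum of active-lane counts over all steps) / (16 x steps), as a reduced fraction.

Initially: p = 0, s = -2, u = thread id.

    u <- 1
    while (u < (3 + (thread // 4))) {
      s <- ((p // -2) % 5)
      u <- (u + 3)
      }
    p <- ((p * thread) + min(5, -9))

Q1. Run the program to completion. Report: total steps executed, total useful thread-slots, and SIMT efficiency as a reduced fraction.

Answer: 9 steps, 120 useful, 5/6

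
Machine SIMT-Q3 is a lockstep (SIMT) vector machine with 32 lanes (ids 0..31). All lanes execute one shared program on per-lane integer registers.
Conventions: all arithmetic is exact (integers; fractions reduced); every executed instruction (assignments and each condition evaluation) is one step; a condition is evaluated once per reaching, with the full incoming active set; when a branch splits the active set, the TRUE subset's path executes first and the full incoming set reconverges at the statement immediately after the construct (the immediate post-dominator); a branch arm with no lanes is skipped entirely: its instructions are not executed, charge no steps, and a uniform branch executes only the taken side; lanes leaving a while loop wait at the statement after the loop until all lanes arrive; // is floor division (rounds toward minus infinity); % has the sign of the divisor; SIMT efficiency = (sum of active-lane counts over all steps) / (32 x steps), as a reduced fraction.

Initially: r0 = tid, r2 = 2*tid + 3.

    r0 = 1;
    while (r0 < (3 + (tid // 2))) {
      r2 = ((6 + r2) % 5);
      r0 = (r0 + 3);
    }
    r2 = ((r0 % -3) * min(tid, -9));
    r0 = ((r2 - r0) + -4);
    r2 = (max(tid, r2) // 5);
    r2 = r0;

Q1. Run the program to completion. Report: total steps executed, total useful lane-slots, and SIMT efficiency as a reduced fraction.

Answer: 24 steps, 528 useful, 11/16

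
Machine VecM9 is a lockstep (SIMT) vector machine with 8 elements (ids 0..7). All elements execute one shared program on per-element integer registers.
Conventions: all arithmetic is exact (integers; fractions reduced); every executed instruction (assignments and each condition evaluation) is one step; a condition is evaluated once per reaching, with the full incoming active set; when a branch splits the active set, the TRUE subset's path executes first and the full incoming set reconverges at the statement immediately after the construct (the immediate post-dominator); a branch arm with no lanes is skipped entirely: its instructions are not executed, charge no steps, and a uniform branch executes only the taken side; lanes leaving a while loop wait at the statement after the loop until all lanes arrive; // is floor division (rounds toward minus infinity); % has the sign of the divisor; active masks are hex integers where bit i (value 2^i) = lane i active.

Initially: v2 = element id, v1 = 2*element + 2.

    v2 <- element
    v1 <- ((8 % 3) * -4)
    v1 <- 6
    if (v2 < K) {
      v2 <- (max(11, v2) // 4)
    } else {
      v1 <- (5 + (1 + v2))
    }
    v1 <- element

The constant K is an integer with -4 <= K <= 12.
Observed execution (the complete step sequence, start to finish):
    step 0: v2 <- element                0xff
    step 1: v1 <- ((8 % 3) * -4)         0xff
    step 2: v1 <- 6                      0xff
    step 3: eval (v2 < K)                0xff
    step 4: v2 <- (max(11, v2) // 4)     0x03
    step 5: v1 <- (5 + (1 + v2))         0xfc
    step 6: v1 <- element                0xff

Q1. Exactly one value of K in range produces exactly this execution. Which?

Answer: K = 2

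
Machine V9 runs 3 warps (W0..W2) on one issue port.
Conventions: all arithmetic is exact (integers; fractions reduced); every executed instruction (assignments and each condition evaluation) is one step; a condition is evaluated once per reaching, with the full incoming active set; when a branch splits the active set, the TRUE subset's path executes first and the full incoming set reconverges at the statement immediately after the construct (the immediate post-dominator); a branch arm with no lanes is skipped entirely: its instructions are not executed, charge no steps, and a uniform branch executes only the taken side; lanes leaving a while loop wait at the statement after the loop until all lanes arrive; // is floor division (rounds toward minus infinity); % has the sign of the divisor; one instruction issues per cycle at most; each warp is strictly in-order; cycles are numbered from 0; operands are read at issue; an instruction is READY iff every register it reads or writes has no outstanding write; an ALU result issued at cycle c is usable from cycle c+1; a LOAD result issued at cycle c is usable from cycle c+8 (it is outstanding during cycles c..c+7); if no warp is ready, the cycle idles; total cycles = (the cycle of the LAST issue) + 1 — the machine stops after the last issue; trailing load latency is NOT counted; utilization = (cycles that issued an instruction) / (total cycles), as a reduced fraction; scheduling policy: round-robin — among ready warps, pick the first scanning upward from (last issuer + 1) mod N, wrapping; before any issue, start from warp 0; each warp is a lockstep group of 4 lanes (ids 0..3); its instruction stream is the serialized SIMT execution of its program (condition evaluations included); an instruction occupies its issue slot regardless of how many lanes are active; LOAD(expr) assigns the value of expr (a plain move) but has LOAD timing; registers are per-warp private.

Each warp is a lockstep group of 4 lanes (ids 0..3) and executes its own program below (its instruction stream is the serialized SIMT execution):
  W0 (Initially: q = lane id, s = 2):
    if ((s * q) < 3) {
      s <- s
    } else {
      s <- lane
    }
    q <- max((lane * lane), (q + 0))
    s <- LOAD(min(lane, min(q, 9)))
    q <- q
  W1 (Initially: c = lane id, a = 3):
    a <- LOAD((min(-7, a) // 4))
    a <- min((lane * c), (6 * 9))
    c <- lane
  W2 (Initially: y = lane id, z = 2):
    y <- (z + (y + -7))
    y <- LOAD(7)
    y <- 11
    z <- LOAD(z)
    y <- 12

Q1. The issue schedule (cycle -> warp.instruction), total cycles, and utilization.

cycle 0: W0.I0
cycle 1: W1.I0
cycle 2: W2.I0
cycle 3: W0.I1
cycle 4: W2.I1
cycle 5: W0.I2
cycle 6: W0.I3
cycle 7: W0.I4
cycle 8: W0.I5
cycle 9: W1.I1
cycle 10: W1.I2
cycle 11: idle
cycle 12: W2.I2
cycle 13: W2.I3
cycle 14: W2.I4

Answer: 15 cycles, utilization 14/15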